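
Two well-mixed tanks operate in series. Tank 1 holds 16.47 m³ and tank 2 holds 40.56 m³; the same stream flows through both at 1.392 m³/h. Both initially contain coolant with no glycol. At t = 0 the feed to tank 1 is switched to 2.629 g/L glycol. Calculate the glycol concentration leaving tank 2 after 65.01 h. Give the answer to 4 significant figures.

2.161 g/L

Time constants: τᵢ = Vᵢ/Q for each well-mixed tank.
τ₁ = 16.47/1.392 = 11.8319 h; τ₂ = 40.56/1.392 = 29.1379 h.
Solving the cascade with C₁(0)=C₂(0)=0 gives C₂(t) = C_in[1 − (τ₁ e^(−t/τ₁) − τ₂ e^(−t/τ₂))/(τ₁ − τ₂)].
At t = 65.01: e^(−t/τ₁) = 0.00410943, e^(−t/τ₂) = 0.107409.
C₂ = 2.629·[1 − (11.8319·0.00410943 − 29.1379·0.107409)/(-17.3060)] = 2.629·0.821967 = 2.16095 g/L.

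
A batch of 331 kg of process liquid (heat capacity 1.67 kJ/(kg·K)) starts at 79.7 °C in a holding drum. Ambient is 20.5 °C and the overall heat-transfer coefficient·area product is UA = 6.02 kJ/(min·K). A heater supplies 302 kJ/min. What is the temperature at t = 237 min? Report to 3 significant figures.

M c_p dT/dt = −UA(T − T_amb) + Q̇.
dT/dt = (T_ss − T)/τ with T_ss = T_amb + Q̇/UA = 20.5 + 302/6.02 = 70.666 °C, τ = M c_p/UA = 331·1.67/6.02 = 91.822 min.
T approaches T_ss exponentially: T(t) = T_ss + (T₀ − T_ss) e^(−t/τ).
T(237) = 70.666 + (9.0339)·0.075693 = 71.350 °C.

71.3 °C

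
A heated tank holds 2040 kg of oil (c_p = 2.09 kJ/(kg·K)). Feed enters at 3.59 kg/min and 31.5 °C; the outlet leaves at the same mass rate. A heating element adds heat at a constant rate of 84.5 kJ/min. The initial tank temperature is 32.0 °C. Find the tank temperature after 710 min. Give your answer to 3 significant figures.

39.7 °C

Heat balance on the well-mixed liquid: M c_p dT/dt = ṁ c_p (T_in − T) + 84.5.
τ = M/ṁ = 568.25 min; T_ss = T_in + Q̇/(ṁ c_p) = 31.5 + 84.5/(3.59·2.09) = 42.762 °C.
Solution: T(t) = T_ss + (T₀ − T_ss) e^(−t/τ).
T(710) = 42.762 + (-10.762)·e^(−710/568.25) = 42.762 + (-10.762)·0.28666 = 39.677 °C.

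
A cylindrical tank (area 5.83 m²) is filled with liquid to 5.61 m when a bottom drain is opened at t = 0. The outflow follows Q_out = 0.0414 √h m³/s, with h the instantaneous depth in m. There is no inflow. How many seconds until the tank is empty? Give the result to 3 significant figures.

A dh/dt = −Q_out = −0.0414 √h.
This is separable: 2 d(√h)/dt = −0.0414/A, so √h = √h₀ − (0.0414/(2A)) t.
Tank is empty when √h = 0: t_empty = 2A√h₀/0.0414.
t_empty = 2·5.83·√5.61/0.0414 = 11.660·2.3685/0.0414 = 667.08 s.

667 s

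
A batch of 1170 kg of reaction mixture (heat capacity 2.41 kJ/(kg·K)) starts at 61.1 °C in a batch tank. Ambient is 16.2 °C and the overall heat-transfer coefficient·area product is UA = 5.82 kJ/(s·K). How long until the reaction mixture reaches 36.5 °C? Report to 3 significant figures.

M c_p dT/dt = −UA(T − T_amb).
τ = M c_p/UA = 484.48 s; T_ss = T_amb = 16.200 °C.
T(t) = T_ss + (T₀ − T_ss)e^(−t/τ); set T = 36.5:
t = −τ ln[(T − T_ss)/(T₀ − T_ss)] = −484.48 · ln(0.45212) = 384.59 s.

385 s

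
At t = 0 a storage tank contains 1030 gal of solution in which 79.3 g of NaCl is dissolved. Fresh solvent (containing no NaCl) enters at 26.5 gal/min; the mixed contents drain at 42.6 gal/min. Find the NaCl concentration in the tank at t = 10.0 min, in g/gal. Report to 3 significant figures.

0.0582 g/gal

Total volume: dV/dt = Q_in − Q_out = -16.100 gal/min, so V(t) = 1030 − 16.100 t and V(10.0) = 869.00 gal.
Solute balance: dm/dt = 0 − Q_out C = −Q_out m/V(t).
dm/m = −Q_out dt/(V₀ − 16.100 t); integrating gives ln(m/m₀) = −(Q_out/(Q_in−Q_out)) ln(V/V₀).
m = m₀ (V₀/V)^(Q_out/(Q_in−Q_out)) = 79.3 × (1030/869.00)^(-2.6460) = 50.577 g.
C = m/V = 50.577/869.00 = 0.058202 g/gal.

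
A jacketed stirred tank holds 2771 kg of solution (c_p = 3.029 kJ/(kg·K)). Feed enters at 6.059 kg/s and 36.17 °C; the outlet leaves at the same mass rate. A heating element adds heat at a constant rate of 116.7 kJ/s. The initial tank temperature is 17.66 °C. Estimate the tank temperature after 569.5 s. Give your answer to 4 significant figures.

35.37 °C

M c_p dT/dt = ṁ c_p (T_in − T) + Q̇.
τ = M/ṁ = 457.336 s; T_ss = T_in + Q̇/(ṁ c_p) = 36.17 + 116.7/(6.059·3.029) = 42.5287 °C.
Integrating: T(t) = T_ss + (T₀ − T_ss) e^(−t/τ).
T(569.5) = 42.5287 + (-24.8687)·e^(−569.5/457.336) = 42.5287 + (-24.8687)·0.287868 = 35.3698 °C.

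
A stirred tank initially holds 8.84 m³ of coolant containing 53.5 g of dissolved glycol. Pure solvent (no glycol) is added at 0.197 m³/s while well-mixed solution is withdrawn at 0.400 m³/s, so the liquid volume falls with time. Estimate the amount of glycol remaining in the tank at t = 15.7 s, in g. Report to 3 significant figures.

22.2 g

Let m(t) be the amount of glycol. Volume: V(t) = V₀ + (Q_in − Q_out) t = 8.84 − 0.20300 t; V(15.7) = 5.6529 m³.
No glycol enters, so dm/dt = −Q_out · (m/V).
dm/m = −Q_out dt/(V₀ − 0.20300 t); integrating gives ln(m/m₀) = −(Q_out/(Q_in−Q_out)) ln(V/V₀).
m = m₀ (V₀/V)^(Q_out/(Q_in−Q_out)) = 53.5 × (8.84/5.6529)^(-1.9704) = 22.168 g.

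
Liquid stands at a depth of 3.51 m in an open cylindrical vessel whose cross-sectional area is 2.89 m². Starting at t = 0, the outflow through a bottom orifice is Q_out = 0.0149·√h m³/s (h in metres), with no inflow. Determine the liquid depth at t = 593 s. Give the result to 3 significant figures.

A dh/dt = −Q_out = −0.0149 √h.
Separate and integrate: 2(√h − √h₀) = −(0.0149/A) t.
√h = √3.51 − 0.0149·593/(2·2.89) = 1.8735 − 1.5287 = 0.34483.
h = 0.34483² = 0.11891 m.

0.119 m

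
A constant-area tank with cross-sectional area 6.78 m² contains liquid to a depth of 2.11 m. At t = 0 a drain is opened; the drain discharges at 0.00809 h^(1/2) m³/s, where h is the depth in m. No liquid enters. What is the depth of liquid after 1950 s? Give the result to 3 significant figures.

Unsteady balance on liquid volume: A dh/dt = −0.00809 √h.
Separate and integrate: 2(√h − √h₀) = −(0.00809/A) t.
√h = √2.11 − 0.00809·1950/(2·6.78) = 1.4526 − 1.1634 = 0.28920.
h = 0.28920² = 0.083636 m.

0.0836 m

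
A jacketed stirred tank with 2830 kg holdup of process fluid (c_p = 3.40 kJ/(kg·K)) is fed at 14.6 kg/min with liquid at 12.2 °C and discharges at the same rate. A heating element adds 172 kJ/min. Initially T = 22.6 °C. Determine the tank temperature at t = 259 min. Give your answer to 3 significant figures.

17.5 °C

M c_p dT/dt = ṁ c_p (T_in − T) + Q̇.
τ = M/ṁ = 193.84 min; T_ss = T_in + Q̇/(ṁ c_p) = 12.2 + 172/(14.6·3.40) = 15.665 °C.
Integrating: T(t) = T_ss + (T₀ − T_ss) e^(−t/τ).
T(259) = 15.665 + (6.9351)·e^(−259/193.84) = 15.665 + (6.9351)·0.26285 = 17.488 °C.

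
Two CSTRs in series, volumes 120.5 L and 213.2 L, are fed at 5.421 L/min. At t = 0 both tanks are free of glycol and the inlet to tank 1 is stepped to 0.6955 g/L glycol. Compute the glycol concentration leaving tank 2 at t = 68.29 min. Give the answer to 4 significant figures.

Each tank obeys Vᵢ dCᵢ/dt = Q(Cᵢ₋₁ − Cᵢ), so τᵢ = Vᵢ/Q.
τ₁ = 120.5/5.421 = 22.2284 min; τ₂ = 213.2/5.421 = 39.3285 min.
Solving the cascade with C₁(0)=C₂(0)=0 gives C₂(t) = C_in[1 − (τ₁ e^(−t/τ₁) − τ₂ e^(−t/τ₂))/(τ₁ − τ₂)].
At t = 68.29: e^(−t/τ₁) = 0.0463191, e^(−t/τ₂) = 0.176154.
C₂ = 0.6955·[1 − (22.2284·0.0463191 − 39.3285·0.176154)/(-17.1002)] = 0.6955·0.655075 = 0.455605 g/L.

0.4556 g/L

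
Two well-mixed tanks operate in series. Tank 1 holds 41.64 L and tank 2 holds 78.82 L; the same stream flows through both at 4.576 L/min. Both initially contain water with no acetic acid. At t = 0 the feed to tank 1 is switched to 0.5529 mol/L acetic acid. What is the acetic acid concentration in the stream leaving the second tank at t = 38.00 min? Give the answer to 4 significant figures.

Species balance on tank i: dCᵢ/dt = (Cᵢ₋₁ − Cᵢ)/τᵢ with τᵢ = Vᵢ/Q.
τ₁ = 41.64/4.576 = 9.09965 min; τ₂ = 78.82/4.576 = 17.2247 min.
Tank 1: C₁ = C_in(1 − e^(−t/τ₁)). Tank 2 (τ₁ ≠ τ₂): C₂ = C_in[1 − (τ₁ e^(−t/τ₁) − τ₂ e^(−t/τ₂))/(τ₁ − τ₂)].
At t = 38.00: e^(−t/τ₁) = 0.0153601, e^(−t/τ₂) = 0.110125.
C₂ = 0.5529·[1 − (9.09965·0.0153601 − 17.2247·0.110125)/(-8.12500)] = 0.5529·0.783743 = 0.433331 mol/L.

0.4333 mol/L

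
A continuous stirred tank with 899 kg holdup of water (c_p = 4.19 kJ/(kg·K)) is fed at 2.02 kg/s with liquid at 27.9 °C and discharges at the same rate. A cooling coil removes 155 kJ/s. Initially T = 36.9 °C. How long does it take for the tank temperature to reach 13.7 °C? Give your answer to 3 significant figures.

843 s

Energy balance: M c_p dT/dt = ṁ c_p (T_in − T) − 155.
τ = M/ṁ = 445.05 s; T_ss = T_in − Q̇/(ṁ c_p) = 9.5867 °C.
T(t) = T_ss + (T₀ − T_ss) e^(−t/τ). Set T = 13.7:
e^(−t/τ) = (13.7 − 9.5867)/(36.9 − 9.5867) = 0.15060
t = −445.05 · ln(0.15060) = 842.55 s.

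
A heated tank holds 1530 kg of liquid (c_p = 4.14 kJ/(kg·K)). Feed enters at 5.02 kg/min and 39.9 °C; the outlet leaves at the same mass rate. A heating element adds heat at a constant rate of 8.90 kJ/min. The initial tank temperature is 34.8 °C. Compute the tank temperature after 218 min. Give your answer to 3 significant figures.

Unsteady energy balance on the tank contents: M c_p dT/dt = ṁ c_p (T_in − T) + 8.90.
Rearrange: dT/dt = (T_ss − T)/τ with τ = M/ṁ = 304.78 min and T_ss = T_in + Q̇/(ṁ c_p) = 40.328 °C.
This is linear first-order; T(t) = T_ss + (T₀ − T_ss) e^(−t/τ).
T(218) = 40.328 + (-5.5282)·e^(−218/304.78) = 40.328 + (-5.5282)·0.48906 = 37.625 °C.

37.6 °C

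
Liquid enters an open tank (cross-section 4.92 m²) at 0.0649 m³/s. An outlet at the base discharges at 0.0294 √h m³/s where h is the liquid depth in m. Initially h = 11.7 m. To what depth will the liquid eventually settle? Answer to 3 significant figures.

4.87 m

A dh/dt = Q_in − 0.0294 √h. Steady state requires inflow = outflow:
Q_in = 0.0294 √h_ss ⇒ √h_ss = 0.0649/0.0294 = 2.2075.
h_ss = 2.2075² = 4.8730 m. (Since h₀ = 11.7 m > h_ss, the level will fall toward this value.)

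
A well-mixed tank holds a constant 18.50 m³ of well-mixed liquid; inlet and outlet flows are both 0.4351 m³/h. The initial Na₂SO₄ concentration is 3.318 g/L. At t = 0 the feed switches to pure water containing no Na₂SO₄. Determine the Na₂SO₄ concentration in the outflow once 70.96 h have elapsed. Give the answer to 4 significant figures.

Unsteady species balance (constant V, well mixed): V dC/dt = Q(C_in − C).
So dC/dt = (C_in − C)/τ with τ = V/Q = 18.50/0.4351 = 42.5190 h.
Integrating: C(t) = C_in + (C₀ − C_in) e^(−t/τ).
C(70.96) = 0 + (3.318 − 0)·e^(−70.96/42.5190) = 0 + (3.31800)·0.188454 = 0.625290 g/L.

0.6253 g/L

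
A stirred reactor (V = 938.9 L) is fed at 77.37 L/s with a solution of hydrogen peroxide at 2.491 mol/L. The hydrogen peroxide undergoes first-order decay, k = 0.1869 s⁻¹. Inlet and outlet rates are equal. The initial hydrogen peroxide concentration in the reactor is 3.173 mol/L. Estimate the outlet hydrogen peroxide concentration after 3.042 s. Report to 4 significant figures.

Accumulation = in − out − consumed: V dC/dt = Q C_in − Q C − k V C.
This is linear with rate a = Q/V + k = 0.269305 s⁻¹.
C_ss = Q C_in/(Q + kV) = 0.762224 mol/L; C(t) = C_ss + (C₀ − C_ss) e^(−a t).
C(3.042) = 0.762224 + (2.41078)·e^(−0.269305·3.042) = 0.762224 + (2.41078)·0.440773 = 1.82483 mol/L.

1.825 mol/L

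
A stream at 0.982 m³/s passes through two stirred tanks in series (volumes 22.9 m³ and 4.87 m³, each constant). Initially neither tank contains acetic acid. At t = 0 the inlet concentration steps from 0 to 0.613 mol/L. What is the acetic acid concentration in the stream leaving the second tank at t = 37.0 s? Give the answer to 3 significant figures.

Each tank obeys Vᵢ dCᵢ/dt = Q(Cᵢ₋₁ − Cᵢ), so τᵢ = Vᵢ/Q.
τ₁ = 22.9/0.982 = 23.320 s; τ₂ = 4.87/0.982 = 4.9593 s.
Tank 1: C₁ = C_in(1 − e^(−t/τ₁)). Tank 2 (τ₁ ≠ τ₂): C₂ = C_in[1 − (τ₁ e^(−t/τ₁) − τ₂ e^(−t/τ₂))/(τ₁ − τ₂)].
At t = 37.0: e^(−t/τ₁) = 0.20461, e^(−t/τ₂) = 0.00057521.
C₂ = 0.613·[1 − (23.320·0.20461 − 4.9593·0.00057521)/(18.360)] = 0.613·0.74028 = 0.45379 mol/L.

0.454 mol/L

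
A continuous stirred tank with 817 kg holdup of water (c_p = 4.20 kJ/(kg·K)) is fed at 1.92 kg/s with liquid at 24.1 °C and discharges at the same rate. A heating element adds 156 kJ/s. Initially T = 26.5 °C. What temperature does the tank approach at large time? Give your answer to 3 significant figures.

43.4 °C

Unsteady energy balance on the tank contents: M c_p dT/dt = ṁ c_p (T_in − T) + 156.
At steady state dT/dt = 0 ⇒ T_ss = T_in + Q̇/(ṁ c_p) = 24.1 + 156/(1.92·4.20) = 43.445 °C.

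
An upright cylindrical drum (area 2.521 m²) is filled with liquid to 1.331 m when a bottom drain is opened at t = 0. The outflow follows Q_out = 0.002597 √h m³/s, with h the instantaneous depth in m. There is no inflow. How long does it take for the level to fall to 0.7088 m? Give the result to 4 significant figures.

605.3 s

With no inflow, A dh/dt = −0.002597 √h.
∫ h^(−1/2) dh = −(0.002597/A) ∫ dt, giving 2√h = 2√h₀ − (0.002597/A) t.
t = 2A(√h₀ − √h)/0.002597 = 2·2.521·(√1.331 − √0.7088)/0.002597
  = 5.04200 × (1.15369 − 0.841903) / 0.002597 = 605.326 s.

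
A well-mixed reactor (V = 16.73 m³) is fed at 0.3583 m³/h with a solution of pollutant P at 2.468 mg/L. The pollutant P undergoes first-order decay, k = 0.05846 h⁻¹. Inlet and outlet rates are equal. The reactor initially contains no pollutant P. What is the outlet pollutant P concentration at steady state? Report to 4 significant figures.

Species balance: V dC/dt = Q C_in − Q C − k V C.
Steady state (dC/dt = 0): C_ss = Q C_in/(Q + kV) = C_in/(1 + kV/Q).
C_ss = 0.3583·2.468/(0.3583 + 0.05846·16.73) = 0.884284/1.33634 = 0.661723 mg/L.

0.6617 mg/L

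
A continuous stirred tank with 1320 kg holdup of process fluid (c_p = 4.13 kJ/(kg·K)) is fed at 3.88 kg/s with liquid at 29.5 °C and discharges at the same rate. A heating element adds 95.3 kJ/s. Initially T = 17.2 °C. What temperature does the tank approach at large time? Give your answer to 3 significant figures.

First-law balance (no shaft work): M c_p dT/dt = ṁ c_p (T_in − T) + 95.3.
At steady state dT/dt = 0 ⇒ T_ss = T_in + Q̇/(ṁ c_p) = 29.5 + 95.3/(3.88·4.13) = 35.447 °C.

35.4 °C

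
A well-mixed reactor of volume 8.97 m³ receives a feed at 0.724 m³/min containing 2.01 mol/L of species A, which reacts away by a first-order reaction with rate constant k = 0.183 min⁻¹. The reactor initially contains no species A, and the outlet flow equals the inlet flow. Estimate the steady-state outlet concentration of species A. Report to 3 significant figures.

V dC/dt = Q(C_in − C) − k V C.
Steady state (dC/dt = 0): C_ss = Q C_in/(Q + kV) = C_in/(1 + kV/Q).
C_ss = 0.724·2.01/(0.724 + 0.183·8.97) = 1.4552/2.3655 = 0.61519 mol/L.

0.615 mol/L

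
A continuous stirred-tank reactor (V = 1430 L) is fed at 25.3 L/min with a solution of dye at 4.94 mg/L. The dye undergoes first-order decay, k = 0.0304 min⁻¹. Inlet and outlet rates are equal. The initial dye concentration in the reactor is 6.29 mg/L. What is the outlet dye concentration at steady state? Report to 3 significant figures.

Species balance: V dC/dt = Q C_in − Q C − k V C.
At steady state: 0 = Q C_in − (Q + kV) C_ss, so C_ss = Q C_in/(Q + kV).
C_ss = 25.3·4.94/(25.3 + 0.0304·1430) = 124.98/68.772 = 1.8173 mg/L.

1.82 mg/L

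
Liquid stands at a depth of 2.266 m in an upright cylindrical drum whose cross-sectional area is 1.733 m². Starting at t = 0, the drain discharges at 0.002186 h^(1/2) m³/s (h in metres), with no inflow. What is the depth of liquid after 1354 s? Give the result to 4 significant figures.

0.4243 m

A dh/dt = −Q_out = −0.002186 √h.
This is separable: 2 d(√h)/dt = −0.002186/A, so √h = √h₀ − (0.002186/(2A)) t.
√h = √2.266 − 0.002186·1354/(2·1.733) = 1.50532 − 0.853965 = 0.651359.
h = 0.651359² = 0.424268 m.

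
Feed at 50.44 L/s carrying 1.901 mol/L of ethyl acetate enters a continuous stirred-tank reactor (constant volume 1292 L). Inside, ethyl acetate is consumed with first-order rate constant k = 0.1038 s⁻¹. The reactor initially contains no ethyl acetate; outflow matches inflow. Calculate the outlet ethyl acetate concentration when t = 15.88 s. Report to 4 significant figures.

V dC/dt = Q(C_in − C) − k V C.
This is linear with rate a = Q/V + k = 0.142840 s⁻¹.
C_ss = Q C_in/(Q + kV) = 0.519570 mol/L; C(t) = C_ss + (C₀ − C_ss) e^(−a t).
C(15.88) = 0.519570 + (-0.519570)·e^(−0.142840·15.88) = 0.519570 + (-0.519570)·0.103488 = 0.465801 mol/L.

0.4658 mol/L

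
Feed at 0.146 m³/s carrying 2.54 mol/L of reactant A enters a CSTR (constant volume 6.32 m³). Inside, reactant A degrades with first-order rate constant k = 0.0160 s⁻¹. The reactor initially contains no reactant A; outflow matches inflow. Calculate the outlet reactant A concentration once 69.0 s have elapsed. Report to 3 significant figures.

1.40 mol/L

V dC/dt = Q(C_in − C) − k V C.
This is linear with rate a = Q/V + k = 0.039101 s⁻¹.
C_ss = Q C_in/(Q + kV) = 1.5006 mol/L; C(t) = C_ss + (C₀ − C_ss) e^(−a t).
C(69.0) = 1.5006 + (-1.5006)·e^(−0.039101·69.0) = 1.5006 + (-1.5006)·0.067341 = 1.3996 mol/L.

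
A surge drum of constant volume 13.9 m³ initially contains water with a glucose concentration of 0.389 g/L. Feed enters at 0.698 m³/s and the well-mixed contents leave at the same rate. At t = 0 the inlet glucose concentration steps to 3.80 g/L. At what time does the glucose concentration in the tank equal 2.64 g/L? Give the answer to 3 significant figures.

21.5 s

Transient balance on the dissolved component: V dC/dt = Q(C_in − C), so τ = V/Q = 19.914 s.
C(t) = C_in + (C₀ − C_in) e^(−t/τ). Set C = 2.64 and solve for t:
e^(−t/τ) = (C − C_in)/(C₀ − C_in) = (2.64 − 3.80)/(0.389 − 3.80) = 0.34008
t = −τ ln(…) = 19.914 × 1.0786 = 21.479 s.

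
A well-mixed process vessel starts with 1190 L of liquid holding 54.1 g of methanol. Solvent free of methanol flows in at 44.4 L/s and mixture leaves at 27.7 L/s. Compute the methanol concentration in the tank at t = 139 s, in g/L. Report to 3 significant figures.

Let m(t) be the amount of methanol. Volume: V(t) = V₀ + (Q_in − Q_out) t = 1190 + 16.700 t; V(139) = 3511.3 L.
No methanol enters, so dm/dt = −Q_out · (m/V).
Separate: dm/m = −Q_out dt/V(t) ⇒ ln(m/m₀) = −(Q_out/(Q_in−Q_out)) ln(V/V₀).
m = m₀ (V₀/V)^(Q_out/(Q_in−Q_out)) = 54.1 × (1190/3511.3)^(1.6587) = 8.9897 g.
C = m/V = 8.9897/3511.3 = 0.0025602 g/L.

0.00256 g/L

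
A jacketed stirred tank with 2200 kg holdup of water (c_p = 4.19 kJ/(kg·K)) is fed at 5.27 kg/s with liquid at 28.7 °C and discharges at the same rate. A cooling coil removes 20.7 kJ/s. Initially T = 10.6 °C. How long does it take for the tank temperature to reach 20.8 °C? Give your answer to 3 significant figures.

377 s

M c_p dT/dt = ṁ c_p (T_in − T) − Q̇.
τ = M/ṁ = 417.46 s; T_ss = T_in − Q̇/(ṁ c_p) = 27.763 °C.
T(t) = T_ss + (T₀ − T_ss) e^(−t/τ). Set T = 20.8:
e^(−t/τ) = (20.8 − 27.763)/(10.6 − 27.763) = 0.40568
t = −417.46 · ln(0.40568) = 376.62 s.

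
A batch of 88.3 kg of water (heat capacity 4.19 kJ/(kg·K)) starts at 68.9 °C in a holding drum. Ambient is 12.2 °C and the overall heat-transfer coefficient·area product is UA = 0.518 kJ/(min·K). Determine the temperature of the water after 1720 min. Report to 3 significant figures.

17.3 °C

Lumped-capacitance energy balance: M c_p dT/dt = UA(T_amb − T).
dT/dt = (T_ss − T)/τ with T_ss = T_amb = 12.200 °C, τ = M c_p/UA = 88.3·4.19/0.518 = 714.24 min.
Integrating: T(t) = T_ss + (T₀ − T_ss) e^(−t/τ).
T(1720) = 12.200 + (56.700)·0.089982 = 17.302 °C.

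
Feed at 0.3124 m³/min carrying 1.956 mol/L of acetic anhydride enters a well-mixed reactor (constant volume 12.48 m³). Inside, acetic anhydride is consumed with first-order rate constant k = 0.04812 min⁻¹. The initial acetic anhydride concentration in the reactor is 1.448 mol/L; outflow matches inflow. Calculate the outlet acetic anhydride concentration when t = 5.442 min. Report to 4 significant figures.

V dC/dt = Q(C_in − C) − k V C.
dC/dt = (Q/V) C_in − (Q/V + k) C; effective rate a = Q/V + k = 0.0250321 + 0.04812 = 0.0731521 min⁻¹.
C_ss = Q C_in/(Q + kV) = 0.669328 mol/L; C(t) = C_ss + (C₀ − C_ss) e^(−a t).
C(5.442) = 0.669328 + (0.778672)·e^(−0.0731521·5.442) = 0.669328 + (0.778672)·0.671599 = 1.19228 mol/L.

1.192 mol/L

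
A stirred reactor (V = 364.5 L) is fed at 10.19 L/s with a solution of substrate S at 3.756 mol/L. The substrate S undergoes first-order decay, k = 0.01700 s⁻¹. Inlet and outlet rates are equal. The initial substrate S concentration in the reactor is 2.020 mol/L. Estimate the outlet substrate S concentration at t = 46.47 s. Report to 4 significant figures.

Accumulation = in − out − consumed: V dC/dt = Q C_in − Q C − k V C.
dC/dt = (Q/V) C_in − (Q/V + k) C; effective rate a = Q/V + k = 0.0279561 + 0.01700 = 0.0449561 s⁻¹.
C_ss = Q C_in/(Q + kV) = 2.33568 mol/L; C(t) = C_ss + (C₀ − C_ss) e^(−a t).
C(46.47) = 2.33568 + (-0.315681)·e^(−0.0449561·46.47) = 2.33568 + (-0.315681)·0.123797 = 2.29660 mol/L.

2.297 mol/L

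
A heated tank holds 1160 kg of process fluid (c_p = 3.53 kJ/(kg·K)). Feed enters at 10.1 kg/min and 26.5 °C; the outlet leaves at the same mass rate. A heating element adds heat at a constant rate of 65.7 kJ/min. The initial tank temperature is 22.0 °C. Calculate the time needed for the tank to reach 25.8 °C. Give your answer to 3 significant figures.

M c_p dT/dt = ṁ c_p (T_in − T) + Q̇.
τ = M/ṁ = 114.85 min; T_ss = T_in + Q̇/(ṁ c_p) = 28.343 °C.
T(t) = T_ss + (T₀ − T_ss) e^(−t/τ). Set T = 25.8:
e^(−t/τ) = (25.8 − 28.343)/(22.0 − 28.343) = 0.40089
t = −114.85 · ln(0.40089) = 104.98 min.

105 min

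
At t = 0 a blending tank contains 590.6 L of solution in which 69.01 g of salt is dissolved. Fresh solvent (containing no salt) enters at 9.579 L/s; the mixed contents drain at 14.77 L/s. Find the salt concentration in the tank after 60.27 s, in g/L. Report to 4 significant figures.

0.02904 g/L

Let m(t) be the amount of salt. Volume: V(t) = V₀ + (Q_in − Q_out) t = 590.6 − 5.19100 t; V(60.27) = 277.738 L.
Solute balance: dm/dt = 0 − Q_out C = −Q_out m/V(t).
Separate: dm/m = −Q_out dt/V(t) ⇒ ln(m/m₀) = −(Q_out/(Q_in−Q_out)) ln(V/V₀).
m = m₀ (V₀/V)^(Q_out/(Q_in−Q_out)) = 69.01 × (590.6/277.738)^(-2.84531) = 8.06539 g.
C = m/V = 8.06539/277.738 = 0.0290395 g/L.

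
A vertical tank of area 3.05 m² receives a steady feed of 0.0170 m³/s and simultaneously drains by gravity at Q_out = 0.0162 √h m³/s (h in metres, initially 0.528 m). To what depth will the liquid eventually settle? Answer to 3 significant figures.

Level balance: A dh/dt = 0.0170 − 0.0162 √h. Setting dh/dt = 0:
Q_in = 0.0162 √h_ss ⇒ √h_ss = 0.0170/0.0162 = 1.0494.
h_ss = 1.0494² = 1.1012 m. (Since h₀ = 0.528 m < h_ss, the level will rise toward this value.)

1.10 m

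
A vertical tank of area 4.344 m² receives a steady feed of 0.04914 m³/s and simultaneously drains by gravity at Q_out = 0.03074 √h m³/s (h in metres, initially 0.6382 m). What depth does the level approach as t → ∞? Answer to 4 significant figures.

Level balance: A dh/dt = 0.04914 − 0.03074 √h. Setting dh/dt = 0:
Q_in = 0.03074 √h_ss ⇒ √h_ss = 0.04914/0.03074 = 1.59857.
h_ss = 1.59857² = 2.55542 m. (Since h₀ = 0.6382 m < h_ss, the level will rise toward this value.)

2.555 m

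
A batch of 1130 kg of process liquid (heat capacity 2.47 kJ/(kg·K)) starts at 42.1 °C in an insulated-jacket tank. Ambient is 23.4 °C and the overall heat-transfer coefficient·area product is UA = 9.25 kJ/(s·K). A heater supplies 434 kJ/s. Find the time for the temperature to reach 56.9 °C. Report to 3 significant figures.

224 s

Heat balance on the well-mixed liquid: M c_p dT/dt = −UA(T − T_amb) + Q̇.
τ = M c_p/UA = 301.74 s; T_ss = T_amb + Q̇/UA = 23.4 + 434/9.25 = 70.319 °C.
T(t) = T_ss + (T₀ − T_ss)e^(−t/τ); set T = 56.9:
t = −τ ln[(T − T_ss)/(T₀ − T_ss)] = −301.74 · ln(0.47553) = 224.29 s.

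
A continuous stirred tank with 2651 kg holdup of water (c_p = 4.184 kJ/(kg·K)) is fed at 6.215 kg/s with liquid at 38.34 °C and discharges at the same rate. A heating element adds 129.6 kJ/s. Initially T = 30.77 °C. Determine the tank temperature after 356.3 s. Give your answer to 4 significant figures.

M c_p dT/dt = ṁ c_p (T_in − T) + Q̇.
Rearrange: dT/dt = (T_ss − T)/τ with τ = M/ṁ = 426.549 s and T_ss = T_in + Q̇/(ṁ c_p) = 43.3239 °C.
T approaches T_ss exponentially: T(t) = T_ss + (T₀ − T_ss) e^(−t/τ).
T(356.3) = 43.3239 + (-12.5539)·e^(−356.3/426.549) = 43.3239 + (-12.5539)·0.433740 = 37.8788 °C.

37.88 °C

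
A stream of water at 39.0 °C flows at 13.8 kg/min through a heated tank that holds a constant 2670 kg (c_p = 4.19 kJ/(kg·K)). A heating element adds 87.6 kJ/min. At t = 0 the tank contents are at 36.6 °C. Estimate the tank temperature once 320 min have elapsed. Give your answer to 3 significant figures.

39.8 °C

M c_p dT/dt = ṁ c_p (T_in − T) + Q̇.
τ = M/ṁ = 193.48 min; T_ss = T_in + Q̇/(ṁ c_p) = 39.0 + 87.6/(13.8·4.19) = 40.515 °C.
This is linear first-order; T(t) = T_ss + (T₀ − T_ss) e^(−t/τ).
T(320) = 40.515 + (-3.9150)·e^(−320/193.48) = 40.515 + (-3.9150)·0.19130 = 39.766 °C.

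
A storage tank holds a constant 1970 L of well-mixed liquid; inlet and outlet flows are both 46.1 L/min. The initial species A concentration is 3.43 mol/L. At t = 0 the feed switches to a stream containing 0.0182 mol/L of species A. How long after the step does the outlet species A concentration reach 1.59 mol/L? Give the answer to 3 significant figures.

Species balance: V dC/dt = Q(C_in − C) ⇒ τ = V/Q = 42.733 min.
C(t) = C_in + (C₀ − C_in) e^(−t/τ). Set C = 1.59 and solve for t:
e^(−t/τ) = (C − C_in)/(C₀ − C_in) = (1.59 − 0.0182)/(3.43 − 0.0182) = 0.46070
t = −τ ln(…) = 42.733 × 0.77502 = 33.119 min.

33.1 min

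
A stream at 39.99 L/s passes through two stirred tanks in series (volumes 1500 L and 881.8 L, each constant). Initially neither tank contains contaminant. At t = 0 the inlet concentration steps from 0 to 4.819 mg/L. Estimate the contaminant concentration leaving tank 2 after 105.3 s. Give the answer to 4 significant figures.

Each tank obeys Vᵢ dCᵢ/dt = Q(Cᵢ₋₁ − Cᵢ), so τᵢ = Vᵢ/Q.
τ₁ = 1500/39.99 = 37.5094 s; τ₂ = 881.8/39.99 = 22.0505 s.
Tank 1: C₁ = C_in(1 − e^(−t/τ₁)). Tank 2 (τ₁ ≠ τ₂): C₂ = C_in[1 − (τ₁ e^(−t/τ₁) − τ₂ e^(−t/τ₂))/(τ₁ − τ₂)].
At t = 105.3: e^(−t/τ₁) = 0.0603679, e^(−t/τ₂) = 0.00843472.
C₂ = 4.819·[1 − (37.5094·0.0603679 − 22.0505·0.00843472)/(15.4589)] = 4.819·0.865555 = 4.17111 mg/L.

4.171 mg/L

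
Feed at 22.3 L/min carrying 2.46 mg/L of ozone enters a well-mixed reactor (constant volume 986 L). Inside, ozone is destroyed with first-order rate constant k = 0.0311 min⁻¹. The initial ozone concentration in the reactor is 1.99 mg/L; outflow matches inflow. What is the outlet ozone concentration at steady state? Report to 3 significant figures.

Accumulation = in − out − consumed: V dC/dt = Q C_in − Q C − k V C.
At steady state: 0 = Q C_in − (Q + kV) C_ss, so C_ss = Q C_in/(Q + kV).
C_ss = 22.3·2.46/(22.3 + 0.0311·986) = 54.858/52.965 = 1.0357 mg/L.

1.04 mg/L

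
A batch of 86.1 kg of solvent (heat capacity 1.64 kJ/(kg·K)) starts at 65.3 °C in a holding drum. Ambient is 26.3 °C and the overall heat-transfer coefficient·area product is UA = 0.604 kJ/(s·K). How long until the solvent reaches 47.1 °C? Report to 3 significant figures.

M c_p dT/dt = −UA(T − T_amb).
τ = M c_p/UA = 233.78 s; T_ss = T_amb = 26.300 °C.
T(t) = T_ss + (T₀ − T_ss)e^(−t/τ); set T = 47.1:
t = −τ ln[(T − T_ss)/(T₀ − T_ss)] = −233.78 · ln(0.53333) = 146.96 s.

147 s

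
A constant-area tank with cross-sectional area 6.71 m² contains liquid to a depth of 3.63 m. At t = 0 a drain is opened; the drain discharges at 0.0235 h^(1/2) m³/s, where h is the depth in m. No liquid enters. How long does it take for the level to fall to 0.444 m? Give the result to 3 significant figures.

708 s

With no inflow, A dh/dt = −0.0235 √h.
This is separable: 2 d(√h)/dt = −0.0235/A, so √h = √h₀ − (0.0235/(2A)) t.
t = 2A(√h₀ − √h)/0.0235 = 2·6.71·(√3.63 − √0.444)/0.0235
  = 13.420 × (1.9053 − 0.66633) / 0.0235 = 707.50 s.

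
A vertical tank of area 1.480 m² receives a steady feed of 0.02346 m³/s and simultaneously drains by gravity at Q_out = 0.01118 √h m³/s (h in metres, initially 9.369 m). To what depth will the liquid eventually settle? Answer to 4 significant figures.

4.403 m

A dh/dt = Q_in − 0.01118 √h. Steady state requires inflow = outflow:
Q_in = 0.01118 √h_ss ⇒ √h_ss = 0.02346/0.01118 = 2.09839.
h_ss = 2.09839² = 4.40324 m. (Since h₀ = 9.369 m > h_ss, the level will fall toward this value.)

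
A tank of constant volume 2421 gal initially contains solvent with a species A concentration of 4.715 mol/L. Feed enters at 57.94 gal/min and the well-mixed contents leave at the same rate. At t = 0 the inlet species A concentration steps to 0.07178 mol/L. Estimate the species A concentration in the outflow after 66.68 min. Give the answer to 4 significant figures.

1.013 mol/L

Transient balance on the dissolved component: V dC/dt = Q(C_in − C).
Rewrite as dC/dt + C/τ = C_in/τ, τ = V/Q = 41.7846 min.
Solution: C(t) = C_in + (C₀ − C_in) e^(−t/τ).
C(66.68) = 0.07178 + (4.715 − 0.07178)·e^(−66.68/41.7846) = 0.07178 + (4.64322)·0.202746 = 1.01317 mol/L.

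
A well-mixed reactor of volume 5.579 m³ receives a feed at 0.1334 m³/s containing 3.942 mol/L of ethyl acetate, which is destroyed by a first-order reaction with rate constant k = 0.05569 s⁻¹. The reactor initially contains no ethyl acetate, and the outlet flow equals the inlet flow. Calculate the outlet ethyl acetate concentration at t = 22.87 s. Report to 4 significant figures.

0.9924 mol/L

Species balance: V dC/dt = Q C_in − Q C − k V C.
This is linear with rate a = Q/V + k = 0.0796011 s⁻¹.
C_ss = Q C_in/(Q + kV) = 1.18412 mol/L; C(t) = C_ss + (C₀ − C_ss) e^(−a t).
C(22.87) = 1.18412 + (-1.18412)·e^(−0.0796011·22.87) = 1.18412 + (-1.18412)·0.161948 = 0.992357 mol/L.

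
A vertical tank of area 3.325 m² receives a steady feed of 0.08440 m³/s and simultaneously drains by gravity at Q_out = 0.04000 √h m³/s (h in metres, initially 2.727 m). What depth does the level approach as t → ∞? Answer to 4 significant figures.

Level balance: A dh/dt = 0.08440 − 0.04000 √h. Setting dh/dt = 0:
Q_in = 0.04000 √h_ss ⇒ √h_ss = 0.08440/0.04000 = 2.11000.
h_ss = 2.11000² = 4.45210 m. (Since h₀ = 2.727 m < h_ss, the level will rise toward this value.)

4.452 m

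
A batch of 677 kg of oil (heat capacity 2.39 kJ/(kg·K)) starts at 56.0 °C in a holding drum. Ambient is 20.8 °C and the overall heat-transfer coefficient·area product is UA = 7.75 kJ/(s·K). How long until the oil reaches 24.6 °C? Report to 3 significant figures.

Lumped-capacitance energy balance: M c_p dT/dt = UA(T_amb − T).
τ = M c_p/UA = 208.78 s; T_ss = T_amb = 20.800 °C.
T(t) = T_ss + (T₀ − T_ss)e^(−t/τ); set T = 24.6:
t = −τ ln[(T − T_ss)/(T₀ − T_ss)] = −208.78 · ln(0.10795) = 464.75 s.

465 s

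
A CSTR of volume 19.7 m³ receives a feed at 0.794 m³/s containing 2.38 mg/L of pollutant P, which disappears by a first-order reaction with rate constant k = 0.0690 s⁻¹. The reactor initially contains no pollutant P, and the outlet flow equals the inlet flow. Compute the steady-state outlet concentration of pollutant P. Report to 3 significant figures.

0.878 mg/L

Species balance: V dC/dt = Q C_in − Q C − k V C.
At steady state: 0 = Q C_in − (Q + kV) C_ss, so C_ss = Q C_in/(Q + kV).
C_ss = 0.794·2.38/(0.794 + 0.0690·19.7) = 1.8897/2.1533 = 0.87759 mg/L.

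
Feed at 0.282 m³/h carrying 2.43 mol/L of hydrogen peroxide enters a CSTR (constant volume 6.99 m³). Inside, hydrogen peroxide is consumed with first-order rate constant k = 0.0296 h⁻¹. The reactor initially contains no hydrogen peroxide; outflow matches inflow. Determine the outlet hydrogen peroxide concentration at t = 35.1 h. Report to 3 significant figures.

V dC/dt = Q(C_in − C) − k V C.
dC/dt = (Q/V) C_in − (Q/V + k) C; effective rate a = Q/V + k = 0.040343 + 0.0296 = 0.069943 h⁻¹.
C_ss = Q C_in/(Q + kV) = 1.4016 mol/L; C(t) = C_ss + (C₀ − C_ss) e^(−a t).
C(35.1) = 1.4016 + (-1.4016)·e^(−0.069943·35.1) = 1.4016 + (-1.4016)·0.085862 = 1.2813 mol/L.

1.28 mol/L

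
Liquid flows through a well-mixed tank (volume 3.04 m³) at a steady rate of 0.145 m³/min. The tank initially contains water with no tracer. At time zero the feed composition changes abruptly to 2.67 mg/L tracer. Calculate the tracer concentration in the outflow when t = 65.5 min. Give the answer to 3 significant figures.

Transient balance on the dissolved component: V dC/dt = Q(C_in − C).
Time constant τ = V/Q = 3.04/0.145 = 20.966 min.
This is linear first-order; C(t) = C_in + (C₀ − C_in) e^(−t/τ).
C(65.5) = 2.67 + (0 − 2.67)·e^(−65.5/20.966) = 2.67 + (-2.6700)·0.043973 = 2.5526 mg/L.

2.55 mg/L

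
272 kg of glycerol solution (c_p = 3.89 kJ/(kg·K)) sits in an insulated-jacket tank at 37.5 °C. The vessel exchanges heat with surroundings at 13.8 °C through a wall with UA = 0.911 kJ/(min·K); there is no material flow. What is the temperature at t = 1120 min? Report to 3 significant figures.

22.8 °C

Lumped-capacitance energy balance: M c_p dT/dt = UA(T_amb − T).
dT/dt = (T_ss − T)/τ with T_ss = T_amb = 13.800 °C, τ = M c_p/UA = 272·3.89/0.911 = 1161.4 min.
Integrating: T(t) = T_ss + (T₀ − T_ss) e^(−t/τ).
T(1120) = 13.800 + (23.700)·0.38125 = 22.836 °C.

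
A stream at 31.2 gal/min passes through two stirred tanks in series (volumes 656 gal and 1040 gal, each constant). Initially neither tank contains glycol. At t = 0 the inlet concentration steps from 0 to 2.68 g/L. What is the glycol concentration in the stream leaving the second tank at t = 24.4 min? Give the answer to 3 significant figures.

0.624 g/L

Time constants: τᵢ = Vᵢ/Q for each well-mixed tank.
τ₁ = 656/31.2 = 21.026 min; τ₂ = 1040/31.2 = 33.333 min.
Solving the cascade with C₁(0)=C₂(0)=0 gives C₂(t) = C_in[1 − (τ₁ e^(−t/τ₁) − τ₂ e^(−t/τ₂))/(τ₁ − τ₂)].
At t = 24.4: e^(−t/τ₁) = 0.31333, e^(−t/τ₂) = 0.48095.
C₂ = 2.68·[1 − (21.026·0.31333 − 33.333·0.48095)/(-12.308)] = 2.68·0.23272 = 0.62368 g/L.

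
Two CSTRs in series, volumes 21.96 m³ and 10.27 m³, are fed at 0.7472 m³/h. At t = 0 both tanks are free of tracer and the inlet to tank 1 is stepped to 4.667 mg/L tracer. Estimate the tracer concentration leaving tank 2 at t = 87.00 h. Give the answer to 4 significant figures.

Time constants: τᵢ = Vᵢ/Q for each well-mixed tank.
τ₁ = 21.96/0.7472 = 29.3897 h; τ₂ = 10.27/0.7472 = 13.7446 h.
Solving the cascade with C₁(0)=C₂(0)=0 gives C₂(t) = C_in[1 − (τ₁ e^(−t/τ₁) − τ₂ e^(−t/τ₂))/(τ₁ − τ₂)].
At t = 87.00: e^(−t/τ₁) = 0.0518076, e^(−t/τ₂) = 0.00178250.
C₂ = 4.667·[1 − (29.3897·0.0518076 − 13.7446·0.00178250)/(15.6451)] = 4.667·0.904244 = 4.22011 mg/L.

4.220 mg/L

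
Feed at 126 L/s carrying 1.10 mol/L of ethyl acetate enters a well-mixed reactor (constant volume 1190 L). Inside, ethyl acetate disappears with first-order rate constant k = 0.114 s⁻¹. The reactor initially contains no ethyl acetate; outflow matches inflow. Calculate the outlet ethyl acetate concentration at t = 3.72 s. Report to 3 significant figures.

0.296 mol/L

Accumulation = in − out − consumed: V dC/dt = Q C_in − Q C − k V C.
dC/dt = (Q/V) C_in − (Q/V + k) C; effective rate a = Q/V + k = 0.10588 + 0.114 = 0.21988 s⁻¹.
C_ss = Q C_in/(Q + kV) = 0.52970 mol/L; C(t) = C_ss + (C₀ − C_ss) e^(−a t).
C(3.72) = 0.52970 + (-0.52970)·e^(−0.21988·3.72) = 0.52970 + (-0.52970)·0.44133 = 0.29592 mol/L.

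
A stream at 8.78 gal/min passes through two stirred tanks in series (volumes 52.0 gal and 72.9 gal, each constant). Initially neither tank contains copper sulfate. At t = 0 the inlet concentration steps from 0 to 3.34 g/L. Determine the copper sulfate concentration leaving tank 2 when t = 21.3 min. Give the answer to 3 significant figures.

2.67 g/L

Each tank obeys Vᵢ dCᵢ/dt = Q(Cᵢ₋₁ − Cᵢ), so τᵢ = Vᵢ/Q.
τ₁ = 52.0/8.78 = 5.9226 min; τ₂ = 72.9/8.78 = 8.3030 min.
Tank 1: C₁ = C_in(1 − e^(−t/τ₁)). Tank 2 (τ₁ ≠ τ₂): C₂ = C_in[1 − (τ₁ e^(−t/τ₁) − τ₂ e^(−t/τ₂))/(τ₁ − τ₂)].
At t = 21.3: e^(−t/τ₁) = 0.027422, e^(−t/τ₂) = 0.076892.
C₂ = 3.34·[1 − (5.9226·0.027422 − 8.3030·0.076892)/(-2.3804)] = 3.34·0.80002 = 2.6721 g/L.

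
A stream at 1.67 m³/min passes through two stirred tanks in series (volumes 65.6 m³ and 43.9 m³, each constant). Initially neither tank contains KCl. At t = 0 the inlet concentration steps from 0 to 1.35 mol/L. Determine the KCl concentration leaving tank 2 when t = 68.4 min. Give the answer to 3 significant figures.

Time constants: τᵢ = Vᵢ/Q for each well-mixed tank.
τ₁ = 65.6/1.67 = 39.281 min; τ₂ = 43.9/1.67 = 26.287 min.
Tank 1: C₁ = C_in(1 − e^(−t/τ₁)). Tank 2 (τ₁ ≠ τ₂): C₂ = C_in[1 − (τ₁ e^(−t/τ₁) − τ₂ e^(−t/τ₂))/(τ₁ − τ₂)].
At t = 68.4: e^(−t/τ₁) = 0.17530, e^(−t/τ₂) = 0.074125.
C₂ = 1.35·[1 − (39.281·0.17530 − 26.287·0.074125)/(12.994)] = 1.35·0.62003 = 0.83704 mol/L.

0.837 mol/L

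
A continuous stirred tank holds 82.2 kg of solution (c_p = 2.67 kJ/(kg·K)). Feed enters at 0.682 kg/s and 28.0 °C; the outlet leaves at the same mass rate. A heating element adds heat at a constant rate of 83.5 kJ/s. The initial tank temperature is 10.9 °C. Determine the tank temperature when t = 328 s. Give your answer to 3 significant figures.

M c_p dT/dt = ṁ c_p (T_in − T) + Q̇.
Rearrange: dT/dt = (T_ss − T)/τ with τ = M/ṁ = 120.53 s and T_ss = T_in + Q̇/(ṁ c_p) = 73.855 °C.
This is linear first-order; T(t) = T_ss + (T₀ − T_ss) e^(−t/τ).
T(328) = 73.855 + (-62.955)·e^(−328/120.53) = 73.855 + (-62.955)·0.065785 = 69.714 °C.

69.7 °C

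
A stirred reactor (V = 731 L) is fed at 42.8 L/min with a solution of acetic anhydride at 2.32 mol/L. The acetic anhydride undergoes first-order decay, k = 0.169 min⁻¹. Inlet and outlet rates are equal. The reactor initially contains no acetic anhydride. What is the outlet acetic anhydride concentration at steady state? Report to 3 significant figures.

0.597 mol/L

Species balance: V dC/dt = Q C_in − Q C − k V C.
Steady state (dC/dt = 0): C_ss = Q C_in/(Q + kV) = C_in/(1 + kV/Q).
C_ss = 42.8·2.32/(42.8 + 0.169·731) = 99.296/166.34 = 0.59695 mol/L.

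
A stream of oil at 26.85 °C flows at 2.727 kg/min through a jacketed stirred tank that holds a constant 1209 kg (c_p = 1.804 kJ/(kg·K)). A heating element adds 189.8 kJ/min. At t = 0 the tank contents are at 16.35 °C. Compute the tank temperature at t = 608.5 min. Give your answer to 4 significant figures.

52.99 °C

M c_p dT/dt = ṁ c_p (T_in − T) + Q̇.
Rearrange: dT/dt = (T_ss − T)/τ with τ = M/ṁ = 443.344 min and T_ss = T_in + Q̇/(ṁ c_p) = 65.4311 °C.
This is linear first-order; T(t) = T_ss + (T₀ − T_ss) e^(−t/τ).
T(608.5) = 65.4311 + (-49.0811)·e^(−608.5/443.344) = 65.4311 + (-49.0811)·0.253467 = 52.9907 °C.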